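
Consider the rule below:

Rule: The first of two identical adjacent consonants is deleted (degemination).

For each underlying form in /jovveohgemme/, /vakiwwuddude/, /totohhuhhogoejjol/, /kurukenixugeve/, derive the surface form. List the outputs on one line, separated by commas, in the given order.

/jovveohgemme/: /vv/ is a geminate; the first /v/ deletes. /mm/ is a geminate; the first /m/ deletes. → [joveohgeme].
/vakiwwuddude/: /ww/ is a geminate; the first /w/ deletes. /dd/ is a geminate; the first /d/ deletes. → [vakiwudude].
/totohhuhhogoejjol/: /hh/ is a geminate; the first /h/ deletes. /hh/ is a geminate; the first /h/ deletes. /jj/ is a geminate; the first /j/ deletes. → [totohuhogoejol].
/kurukenixugeve/: the rule's environment is not met; surfaces unchanged as [kurukenixugeve].

joveohgeme, vakiwudude, totohuhogoejol, kurukenixugeve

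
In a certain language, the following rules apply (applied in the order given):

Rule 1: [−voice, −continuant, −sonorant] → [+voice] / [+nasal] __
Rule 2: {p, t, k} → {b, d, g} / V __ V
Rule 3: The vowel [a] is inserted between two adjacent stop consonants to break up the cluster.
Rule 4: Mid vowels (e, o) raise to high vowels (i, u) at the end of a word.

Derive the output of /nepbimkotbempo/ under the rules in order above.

nepabimgotabembu

Rule 1 (post-nasal voicing): /k/ is a voiceless stop immediately after the nasal /m/, so it voices to [g]. /p/ is a voiceless stop immediately after the nasal /m/, so it voices to [b]. /nepbimkotbempo/ → nepbimgotbembo.
Rule 2 (intervocalic voicing): no segment meets the environment; /nepbimgotbembo/ is unchanged.
Rule 3 (stop-cluster a-epenthesis): /p/ and /b/ form a stop–stop cluster, so [a] is inserted between them. /t/ and /b/ form a stop–stop cluster, so [a] is inserted between them. /nepbimgotbembo/ → nepabimgotabembo.
Rule 4 (final vowel raising): /o/ is a mid vowel in word-final position, so it raises to [u]. /nepabimgotabembo/ → nepabimgotabembu.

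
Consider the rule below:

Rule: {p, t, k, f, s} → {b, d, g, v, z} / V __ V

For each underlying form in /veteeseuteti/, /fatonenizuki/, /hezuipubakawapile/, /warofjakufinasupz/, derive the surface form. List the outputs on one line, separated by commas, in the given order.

vedeezeudedi, fadonenizugi, hezuibubagawabile, warofjaguvinazupz

/veteeseuteti/: /t/ is a voiceless obstruent between vowels /e/ and /e/, so it voices to [d]. /s/ is a voiceless obstruent between vowels /e/ and /e/, so it voices to [z]. /t/ is a voiceless obstruent between vowels /u/ and /e/, so it voices to [d]. /t/ is a voiceless obstruent between vowels /e/ and /i/, so it voices to [d]. → [vedeezeudedi].
/fatonenizuki/: /t/ is a voiceless obstruent between vowels /a/ and /o/, so it voices to [d]. /k/ is a voiceless obstruent between vowels /u/ and /i/, so it voices to [g]. → [fadonenizugi].
/hezuipubakawapile/: /p/ is a voiceless obstruent between vowels /i/ and /u/, so it voices to [b]. /k/ is a voiceless obstruent between vowels /a/ and /a/, so it voices to [g]. /p/ is a voiceless obstruent between vowels /a/ and /i/, so it voices to [b]. → [hezuibubagawabile].
/warofjakufinasupz/: /k/ is a voiceless obstruent between vowels /a/ and /u/, so it voices to [g]. /f/ is a voiceless obstruent between vowels /u/ and /i/, so it voices to [v]. /s/ is a voiceless obstruent between vowels /a/ and /u/, so it voices to [z]. → [warofjaguvinazupz].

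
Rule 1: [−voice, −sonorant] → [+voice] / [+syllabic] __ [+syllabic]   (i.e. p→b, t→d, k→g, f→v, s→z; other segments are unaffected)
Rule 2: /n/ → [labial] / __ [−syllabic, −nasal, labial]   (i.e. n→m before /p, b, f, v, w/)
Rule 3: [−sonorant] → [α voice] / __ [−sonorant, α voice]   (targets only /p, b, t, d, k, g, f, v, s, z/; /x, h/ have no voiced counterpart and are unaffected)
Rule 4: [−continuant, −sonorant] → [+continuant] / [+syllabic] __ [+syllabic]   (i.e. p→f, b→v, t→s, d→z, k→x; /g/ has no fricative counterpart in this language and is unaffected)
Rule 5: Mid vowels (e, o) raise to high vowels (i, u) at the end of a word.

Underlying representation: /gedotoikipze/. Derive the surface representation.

gezozoigibzi

Rule 1 (intervocalic voicing): /t/ is a voiceless obstruent between vowels /o/ and /o/, so it voices to [d]. /k/ is a voiceless obstruent between vowels /i/ and /i/, so it voices to [g]. /gedotoikipze/ → gedodoigipze.
Rule 2 (nasal place assimilation): no segment meets the environment; /gedodoigipze/ is unchanged.
Rule 3 (regressive voicing assimilation): /p/ precedes the voiced obstruent /z/, so it voices to [b] by assimilation. /gedodoigipze/ → gedodoigibze.
Rule 4 (intervocalic spirantization): /d/ is a stop between vowels /e/ and /o/, so it spirantizes to the fricative [z]. /d/ is a stop between vowels /o/ and /o/, so it spirantizes to the fricative [z]. /gedodoigibze/ → gezozoigibze.
Rule 5 (final vowel raising): /e/ is a mid vowel in word-final position, so it raises to [i]. /gezozoigibze/ → gezozoigibzi.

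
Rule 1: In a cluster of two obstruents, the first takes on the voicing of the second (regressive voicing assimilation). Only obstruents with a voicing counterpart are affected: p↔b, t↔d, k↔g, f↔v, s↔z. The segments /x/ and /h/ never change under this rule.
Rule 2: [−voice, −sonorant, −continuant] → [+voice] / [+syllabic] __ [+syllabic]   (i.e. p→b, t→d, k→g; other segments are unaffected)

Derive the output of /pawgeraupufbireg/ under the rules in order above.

pawgeraubuvbireg

Rule 1 (regressive voicing assimilation): /f/ precedes the voiced obstruent /b/, so it voices to [v] by assimilation. /pawgeraupufbireg/ → pawgeraupuvbireg.
Rule 2 (intervocalic voicing): /p/ is a voiceless stop between vowels /u/ and /u/, so it voices to [b]. /pawgeraupuvbireg/ → pawgeraubuvbireg.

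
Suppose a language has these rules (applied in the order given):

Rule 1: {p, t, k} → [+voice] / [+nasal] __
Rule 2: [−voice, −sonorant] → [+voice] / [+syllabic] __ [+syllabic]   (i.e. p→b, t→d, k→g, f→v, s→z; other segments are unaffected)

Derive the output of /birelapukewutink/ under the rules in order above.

birelabugewuding

Rule 1 (post-nasal voicing): /k/ is a voiceless stop immediately after the nasal /n/, so it voices to [g]. /birelapukewutink/ → birelapukewuting.
Rule 2 (intervocalic voicing): /p/ is a voiceless obstruent between vowels /a/ and /u/, so it voices to [b]. /k/ is a voiceless obstruent between vowels /u/ and /e/, so it voices to [g]. /t/ is a voiceless obstruent between vowels /u/ and /i/, so it voices to [d]. /birelapukewuting/ → birelabugewuding.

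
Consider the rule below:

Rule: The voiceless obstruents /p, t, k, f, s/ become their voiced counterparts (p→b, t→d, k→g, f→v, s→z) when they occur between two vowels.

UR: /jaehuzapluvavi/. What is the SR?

No segment of /jaehuzapluvavi/ meets the structural description of the rule, so the form surfaces unchanged.

jaehuzapluvavi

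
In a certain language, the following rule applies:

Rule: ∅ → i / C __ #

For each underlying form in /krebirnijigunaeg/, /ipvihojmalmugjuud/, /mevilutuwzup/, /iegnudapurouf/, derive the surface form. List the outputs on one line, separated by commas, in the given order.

krebirnijigunaegi, ipvihojmalmugjuudi, mevilutuwzupi, iegnudapuroufi

/krebirnijigunaeg/: the form ends in the consonant /g/, so [i] is inserted word-finally. → [krebirnijigunaegi].
/ipvihojmalmugjuud/: the form ends in the consonant /d/, so [i] is inserted word-finally. → [ipvihojmalmugjuudi].
/mevilutuwzup/: the form ends in the consonant /p/, so [i] is inserted word-finally. → [mevilutuwzupi].
/iegnudapurouf/: the form ends in the consonant /f/, so [i] is inserted word-finally. → [iegnudapuroufi].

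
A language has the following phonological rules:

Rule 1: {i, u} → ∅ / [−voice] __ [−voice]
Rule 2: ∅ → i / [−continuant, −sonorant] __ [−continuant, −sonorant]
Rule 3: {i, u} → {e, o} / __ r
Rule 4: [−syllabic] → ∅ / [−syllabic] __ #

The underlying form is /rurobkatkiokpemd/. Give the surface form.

Rule 1 (high vowel syncope): no segment meets the environment; /rurobkatkiokpemd/ is unchanged.
Rule 2 (stop-cluster i-epenthesis): /b/ and /k/ form a stop–stop cluster, so [i] is inserted between them. /t/ and /k/ form a stop–stop cluster, so [i] is inserted between them. /k/ and /p/ form a stop–stop cluster, so [i] is inserted between them. /rurobkatkiokpemd/ → rurobikatikiokipemd.
Rule 3 (pre-rhotic lowering): /u/ is a high vowel immediately before /r/, so it lowers to [o]. /rurobikatikiokipemd/ → rorobikatikiokipemd.
Rule 4 (final cluster simplification): /d/ is the second consonant of a word-final cluster /md/, so it deletes. /rorobikatikiokipemd/ → rorobikatikiokipem.

rorobikatikiokipem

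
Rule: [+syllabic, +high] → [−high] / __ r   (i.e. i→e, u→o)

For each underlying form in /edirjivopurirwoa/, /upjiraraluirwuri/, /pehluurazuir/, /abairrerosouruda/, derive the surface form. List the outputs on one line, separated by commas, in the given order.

ederjivoporerwoa, upjeraraluerwori, pehluorazuer, abaerrerosooruda

/edirjivopurirwoa/: /i/ is a high vowel immediately before /r/, so it lowers to [e]. /u/ is a high vowel immediately before /r/, so it lowers to [o]. /i/ is a high vowel immediately before /r/, so it lowers to [e]. → [ederjivoporerwoa].
/upjiraraluirwuri/: /i/ is a high vowel immediately before /r/, so it lowers to [e]. /i/ is a high vowel immediately before /r/, so it lowers to [e]. /u/ is a high vowel immediately before /r/, so it lowers to [o]. → [upjeraraluerwori].
/pehluurazuir/: /u/ is a high vowel immediately before /r/, so it lowers to [o]. /i/ is a high vowel immediately before /r/, so it lowers to [e]. → [pehluorazuer].
/abairrerosouruda/: /i/ is a high vowel immediately before /r/, so it lowers to [e]. /u/ is a high vowel immediately before /r/, so it lowers to [o]. → [abaerrerosooruda].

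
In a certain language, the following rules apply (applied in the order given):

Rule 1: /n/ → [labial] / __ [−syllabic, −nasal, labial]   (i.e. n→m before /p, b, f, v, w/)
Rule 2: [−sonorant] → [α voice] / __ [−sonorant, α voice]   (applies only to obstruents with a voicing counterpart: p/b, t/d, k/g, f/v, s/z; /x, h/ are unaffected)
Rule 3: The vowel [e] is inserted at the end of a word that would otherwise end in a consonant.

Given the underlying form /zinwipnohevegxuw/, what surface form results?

zimwipnohevekxuwe

Rule 1 (nasal place assimilation): /n/ precedes the labial consonant /w/, so it assimilates in place to [m]. /zinwipnohevegxuw/ → zimwipnohevegxuw.
Rule 2 (regressive voicing assimilation): /g/ precedes the voiceless obstruent /x/, so it devoices to [k] by assimilation. /zimwipnohevegxuw/ → zimwipnohevekxuw.
Rule 3 (final e-epenthesis): the form ends in the consonant /w/, so [e] is inserted word-finally. /zimwipnohevekxuw/ → zimwipnohevekxuwe.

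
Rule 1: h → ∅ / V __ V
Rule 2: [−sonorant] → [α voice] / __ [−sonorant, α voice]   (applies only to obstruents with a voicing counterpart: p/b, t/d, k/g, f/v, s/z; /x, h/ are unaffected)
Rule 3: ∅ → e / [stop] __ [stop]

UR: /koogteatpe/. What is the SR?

kooketeatepe

Rule 1 (intervocalic h-deletion): no segment meets the environment; /koogteatpe/ is unchanged.
Rule 2 (regressive voicing assimilation): /g/ precedes the voiceless obstruent /t/, so it devoices to [k] by assimilation. /koogteatpe/ → kookteatpe.
Rule 3 (stop-cluster e-epenthesis): /k/ and /t/ form a stop–stop cluster, so [e] is inserted between them. /t/ and /p/ form a stop–stop cluster, so [e] is inserted between them. /kookteatpe/ → kooketeatepe.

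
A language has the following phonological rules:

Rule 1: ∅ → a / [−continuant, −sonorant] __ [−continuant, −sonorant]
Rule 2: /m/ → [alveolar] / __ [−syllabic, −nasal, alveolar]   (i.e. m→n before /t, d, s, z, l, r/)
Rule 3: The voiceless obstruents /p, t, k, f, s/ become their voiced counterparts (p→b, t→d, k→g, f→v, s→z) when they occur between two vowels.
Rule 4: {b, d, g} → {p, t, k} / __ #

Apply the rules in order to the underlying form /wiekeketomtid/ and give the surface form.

Rule 1 (stop-cluster a-epenthesis): no segment meets the environment; /wiekeketomtid/ is unchanged.
Rule 2 (nasal place assimilation): /m/ precedes the alveolar consonant /t/, so it assimilates in place to [n]. /wiekeketomtid/ → wiekeketontid.
Rule 3 (intervocalic voicing): /k/ is a voiceless obstruent between vowels /e/ and /e/, so it voices to [g]. /k/ is a voiceless obstruent between vowels /e/ and /e/, so it voices to [g]. /t/ is a voiceless obstruent between vowels /e/ and /o/, so it voices to [d]. /wiekeketontid/ → wiegegedontid.
Rule 4 (final devoicing): /d/ is a voiced stop in word-final position, so it devoices to [t]. /wiegegedontid/ → wiegegedontit.

wiegegedontit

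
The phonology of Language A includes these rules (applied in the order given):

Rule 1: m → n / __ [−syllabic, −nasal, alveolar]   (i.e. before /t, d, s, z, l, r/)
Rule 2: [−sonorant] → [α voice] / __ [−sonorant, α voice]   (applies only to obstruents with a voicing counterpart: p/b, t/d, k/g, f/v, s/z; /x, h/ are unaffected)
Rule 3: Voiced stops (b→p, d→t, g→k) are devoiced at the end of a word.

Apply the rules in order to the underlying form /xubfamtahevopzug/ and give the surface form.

xupfantahevobzuk

Rule 1 (nasal place assimilation): /m/ precedes the alveolar consonant /t/, so it assimilates in place to [n]. /xubfamtahevopzug/ → xubfantahevopzug.
Rule 2 (regressive voicing assimilation): /b/ precedes the voiceless obstruent /f/, so it devoices to [p] by assimilation. /p/ precedes the voiced obstruent /z/, so it voices to [b] by assimilation. /xubfantahevopzug/ → xupfantahevobzug.
Rule 3 (final devoicing): /g/ is a voiced stop in word-final position, so it devoices to [k]. /xupfantahevobzug/ → xupfantahevobzuk.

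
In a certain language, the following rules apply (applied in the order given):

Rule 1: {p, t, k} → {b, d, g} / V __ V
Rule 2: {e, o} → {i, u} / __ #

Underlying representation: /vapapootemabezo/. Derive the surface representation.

Rule 1 (intervocalic voicing): /p/ is a voiceless stop between vowels /a/ and /a/, so it voices to [b]. /p/ is a voiceless stop between vowels /a/ and /o/, so it voices to [b]. /t/ is a voiceless stop between vowels /o/ and /e/, so it voices to [d]. /vapapootemabezo/ → vababoodemabezo.
Rule 2 (final vowel raising): /o/ is a mid vowel in word-final position, so it raises to [u]. /vababoodemabezo/ → vababoodemabezu.

vababoodemabezu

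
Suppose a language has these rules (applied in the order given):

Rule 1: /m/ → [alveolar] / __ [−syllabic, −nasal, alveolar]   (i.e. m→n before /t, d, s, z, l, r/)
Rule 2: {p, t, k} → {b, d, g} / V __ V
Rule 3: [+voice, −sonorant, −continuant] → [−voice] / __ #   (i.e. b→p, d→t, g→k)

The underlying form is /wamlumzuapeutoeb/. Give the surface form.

Rule 1 (nasal place assimilation): /m/ precedes the alveolar consonant /l/, so it assimilates in place to [n]. /m/ precedes the alveolar consonant /z/, so it assimilates in place to [n]. /wamlumzuapeutoeb/ → wanlunzuapeutoeb.
Rule 2 (intervocalic voicing): /p/ is a voiceless stop between vowels /a/ and /e/, so it voices to [b]. /t/ is a voiceless stop between vowels /u/ and /o/, so it voices to [d]. /wanlunzuapeutoeb/ → wanlunzuabeudoeb.
Rule 3 (final devoicing): /b/ is a voiced stop in word-final position, so it devoices to [p]. /wanlunzuabeudoeb/ → wanlunzuabeudoep.

wanlunzuabeudoep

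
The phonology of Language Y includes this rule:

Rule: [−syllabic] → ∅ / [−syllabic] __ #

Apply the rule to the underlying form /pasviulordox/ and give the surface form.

No segment of /pasviulordox/ meets the structural description of the rule, so the form surfaces unchanged.

pasviulordox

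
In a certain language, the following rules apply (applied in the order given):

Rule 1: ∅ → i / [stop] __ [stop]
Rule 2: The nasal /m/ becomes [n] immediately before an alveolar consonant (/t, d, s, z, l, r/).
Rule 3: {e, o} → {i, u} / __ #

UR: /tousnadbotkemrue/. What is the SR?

tousnadibotikenrui

Rule 1 (stop-cluster i-epenthesis): /d/ and /b/ form a stop–stop cluster, so [i] is inserted between them. /t/ and /k/ form a stop–stop cluster, so [i] is inserted between them. /tousnadbotkemrue/ → tousnadibotikemrue.
Rule 2 (nasal place assimilation): /m/ precedes the alveolar consonant /r/, so it assimilates in place to [n]. /tousnadibotikemrue/ → tousnadibotikenrue.
Rule 3 (final vowel raising): /e/ is a mid vowel in word-final position, so it raises to [i]. /tousnadibotikenrue/ → tousnadibotikenrui.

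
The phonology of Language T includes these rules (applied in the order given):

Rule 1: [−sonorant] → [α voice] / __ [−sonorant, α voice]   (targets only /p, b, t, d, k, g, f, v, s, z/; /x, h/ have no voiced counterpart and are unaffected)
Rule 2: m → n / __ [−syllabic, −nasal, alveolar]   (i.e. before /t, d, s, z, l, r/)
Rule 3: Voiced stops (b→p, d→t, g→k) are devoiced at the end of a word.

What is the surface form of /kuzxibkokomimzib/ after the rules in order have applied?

Rule 1 (regressive voicing assimilation): /z/ precedes the voiceless obstruent /x/, so it devoices to [s] by assimilation. /b/ precedes the voiceless obstruent /k/, so it devoices to [p] by assimilation. /kuzxibkokomimzib/ → kusxipkokomimzib.
Rule 2 (nasal place assimilation): /m/ precedes the alveolar consonant /z/, so it assimilates in place to [n]. /kusxipkokomimzib/ → kusxipkokominzib.
Rule 3 (final devoicing): /b/ is a voiced stop in word-final position, so it devoices to [p]. /kusxipkokominzib/ → kusxipkokominzip.

kusxipkokominzip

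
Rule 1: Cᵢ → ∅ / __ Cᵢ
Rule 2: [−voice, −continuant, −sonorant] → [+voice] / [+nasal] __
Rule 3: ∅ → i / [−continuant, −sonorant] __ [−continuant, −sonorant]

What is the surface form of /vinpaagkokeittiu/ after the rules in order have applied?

Rule 1 (degemination): /tt/ is a geminate; the first /t/ deletes. /vinpaagkokeittiu/ → vinpaagkokeitiu.
Rule 2 (post-nasal voicing): /p/ is a voiceless stop immediately after the nasal /n/, so it voices to [b]. /vinpaagkokeitiu/ → vinbaagkokeitiu.
Rule 3 (stop-cluster i-epenthesis): /g/ and /k/ form a stop–stop cluster, so [i] is inserted between them. /vinbaagkokeitiu/ → vinbaagikokeitiu.

vinbaagikokeitiu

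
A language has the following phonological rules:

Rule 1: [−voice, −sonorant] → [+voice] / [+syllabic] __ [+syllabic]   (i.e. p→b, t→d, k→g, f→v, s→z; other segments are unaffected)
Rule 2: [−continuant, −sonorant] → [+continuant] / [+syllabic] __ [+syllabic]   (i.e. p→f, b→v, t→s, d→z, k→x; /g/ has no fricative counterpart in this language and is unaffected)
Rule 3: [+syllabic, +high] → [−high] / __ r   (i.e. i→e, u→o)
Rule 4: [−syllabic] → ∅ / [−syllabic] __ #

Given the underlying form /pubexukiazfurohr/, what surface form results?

puvexugiazforoh

Rule 1 (intervocalic voicing): /k/ is a voiceless obstruent between vowels /u/ and /i/, so it voices to [g]. /pubexukiazfurohr/ → pubexugiazfurohr.
Rule 2 (intervocalic spirantization): /b/ is a stop between vowels /u/ and /e/, so it spirantizes to the fricative [v]. /pubexugiazfurohr/ → puvexugiazfurohr.
Rule 3 (pre-rhotic lowering): /u/ is a high vowel immediately before /r/, so it lowers to [o]. /puvexugiazfurohr/ → puvexugiazforohr.
Rule 4 (final cluster simplification): /r/ is the second consonant of a word-final cluster /hr/, so it deletes. /puvexugiazforohr/ → puvexugiazforoh.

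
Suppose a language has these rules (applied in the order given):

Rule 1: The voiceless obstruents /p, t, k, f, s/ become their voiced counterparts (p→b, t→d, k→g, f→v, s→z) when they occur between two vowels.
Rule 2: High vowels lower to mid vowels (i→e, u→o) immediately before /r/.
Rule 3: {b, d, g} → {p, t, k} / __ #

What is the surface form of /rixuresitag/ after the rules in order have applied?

Rule 1 (intervocalic voicing): /s/ is a voiceless obstruent between vowels /e/ and /i/, so it voices to [z]. /t/ is a voiceless obstruent between vowels /i/ and /a/, so it voices to [d]. /rixuresitag/ → rixurezidag.
Rule 2 (pre-rhotic lowering): /u/ is a high vowel immediately before /r/, so it lowers to [o]. /rixurezidag/ → rixorezidag.
Rule 3 (final devoicing): /g/ is a voiced stop in word-final position, so it devoices to [k]. /rixorezidag/ → rixorezidak.

rixorezidak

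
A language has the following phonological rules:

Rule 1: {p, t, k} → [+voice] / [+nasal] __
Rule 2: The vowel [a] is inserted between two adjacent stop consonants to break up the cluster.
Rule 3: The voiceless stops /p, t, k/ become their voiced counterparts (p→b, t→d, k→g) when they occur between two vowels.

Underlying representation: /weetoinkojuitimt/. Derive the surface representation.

Rule 1 (post-nasal voicing): /k/ is a voiceless stop immediately after the nasal /n/, so it voices to [g]. /t/ is a voiceless stop immediately after the nasal /m/, so it voices to [d]. /weetoinkojuitimt/ → weetoingojuitimd.
Rule 2 (stop-cluster a-epenthesis): no segment meets the environment; /weetoingojuitimd/ is unchanged.
Rule 3 (intervocalic voicing): /t/ is a voiceless stop between vowels /e/ and /o/, so it voices to [d]. /t/ is a voiceless stop between vowels /i/ and /i/, so it voices to [d]. /weetoingojuitimd/ → weedoingojuidimd.

weedoingojuidimd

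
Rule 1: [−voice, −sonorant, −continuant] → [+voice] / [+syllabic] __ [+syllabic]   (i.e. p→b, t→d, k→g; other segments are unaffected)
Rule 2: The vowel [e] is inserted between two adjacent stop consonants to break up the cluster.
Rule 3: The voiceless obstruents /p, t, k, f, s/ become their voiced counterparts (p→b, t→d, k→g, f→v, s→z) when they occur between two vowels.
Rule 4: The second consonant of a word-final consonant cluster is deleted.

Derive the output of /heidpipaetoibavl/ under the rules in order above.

heidebibaedoibav

Rule 1 (intervocalic voicing): /p/ is a voiceless stop between vowels /i/ and /a/, so it voices to [b]. /t/ is a voiceless stop between vowels /e/ and /o/, so it voices to [d]. /heidpipaetoibavl/ → heidpibaedoibavl.
Rule 2 (stop-cluster e-epenthesis): /d/ and /p/ form a stop–stop cluster, so [e] is inserted between them. /heidpibaedoibavl/ → heidepibaedoibavl.
Rule 3 (intervocalic voicing): /p/ is a voiceless obstruent between vowels /e/ and /i/, so it voices to [b]. /heidepibaedoibavl/ → heidebibaedoibavl.
Rule 4 (final cluster simplification): /l/ is the second consonant of a word-final cluster /vl/, so it deletes. /heidebibaedoibavl/ → heidebibaedoibav.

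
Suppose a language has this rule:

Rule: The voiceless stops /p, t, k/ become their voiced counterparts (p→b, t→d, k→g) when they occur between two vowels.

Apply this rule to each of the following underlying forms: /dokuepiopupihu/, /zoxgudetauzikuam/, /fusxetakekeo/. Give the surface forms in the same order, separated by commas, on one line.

/dokuepiopupihu/: /k/ is a voiceless stop between vowels /o/ and /u/, so it voices to [g]. /p/ is a voiceless stop between vowels /e/ and /i/, so it voices to [b]. /p/ is a voiceless stop between vowels /o/ and /u/, so it voices to [b]. /p/ is a voiceless stop between vowels /u/ and /i/, so it voices to [b]. → [doguebiobubihu].
/zoxgudetauzikuam/: /t/ is a voiceless stop between vowels /e/ and /a/, so it voices to [d]. /k/ is a voiceless stop between vowels /i/ and /u/, so it voices to [g]. → [zoxgudedauziguam].
/fusxetakekeo/: /t/ is a voiceless stop between vowels /e/ and /a/, so it voices to [d]. /k/ is a voiceless stop between vowels /a/ and /e/, so it voices to [g]. /k/ is a voiceless stop between vowels /e/ and /e/, so it voices to [g]. → [fusxedagegeo].

doguebiobubihu, zoxgudedauziguam, fusxedagegeo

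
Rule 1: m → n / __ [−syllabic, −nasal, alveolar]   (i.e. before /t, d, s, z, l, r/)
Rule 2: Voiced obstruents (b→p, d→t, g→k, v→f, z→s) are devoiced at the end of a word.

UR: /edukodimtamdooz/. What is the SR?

edukodintandoos

Rule 1 (nasal place assimilation): /m/ precedes the alveolar consonant /t/, so it assimilates in place to [n]. /m/ precedes the alveolar consonant /d/, so it assimilates in place to [n]. /edukodimtamdooz/ → edukodintandooz.
Rule 2 (final devoicing): /z/ is a voiced obstruent in word-final position, so it devoices to [s]. /edukodintandooz/ → edukodintandoos.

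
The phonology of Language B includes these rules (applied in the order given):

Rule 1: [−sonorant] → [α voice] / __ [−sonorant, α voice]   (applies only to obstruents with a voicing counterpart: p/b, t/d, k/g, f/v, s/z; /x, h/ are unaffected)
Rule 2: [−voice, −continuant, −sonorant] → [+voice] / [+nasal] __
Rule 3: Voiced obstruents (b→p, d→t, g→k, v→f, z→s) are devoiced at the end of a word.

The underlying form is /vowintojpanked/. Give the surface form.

vowindojpanget

Rule 1 (regressive voicing assimilation): no segment meets the environment; /vowintojpanked/ is unchanged.
Rule 2 (post-nasal voicing): /t/ is a voiceless stop immediately after the nasal /n/, so it voices to [d]. /k/ is a voiceless stop immediately after the nasal /n/, so it voices to [g]. /vowintojpanked/ → vowindojpanged.
Rule 3 (final devoicing): /d/ is a voiced obstruent in word-final position, so it devoices to [t]. /vowindojpanged/ → vowindojpanget.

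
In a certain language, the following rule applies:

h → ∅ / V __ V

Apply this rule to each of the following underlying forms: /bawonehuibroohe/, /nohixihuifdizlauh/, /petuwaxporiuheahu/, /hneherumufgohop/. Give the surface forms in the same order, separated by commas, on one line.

bawoneuibrooe, noixiuifdizlauh, petuwaxporiueau, hneerumufgoop

/bawonehuibroohe/: /h/ occurs between vowels /e/ and /u/, so it deletes. /h/ occurs between vowels /o/ and /e/, so it deletes. → [bawoneuibrooe].
/nohixihuifdizlauh/: /h/ occurs between vowels /o/ and /i/, so it deletes. /h/ occurs between vowels /i/ and /u/, so it deletes. → [noixiuifdizlauh].
/petuwaxporiuheahu/: /h/ occurs between vowels /u/ and /e/, so it deletes. /h/ occurs between vowels /a/ and /u/, so it deletes. → [petuwaxporiueau].
/hneherumufgohop/: /h/ occurs between vowels /e/ and /e/, so it deletes. /h/ occurs between vowels /o/ and /o/, so it deletes. → [hneerumufgoop].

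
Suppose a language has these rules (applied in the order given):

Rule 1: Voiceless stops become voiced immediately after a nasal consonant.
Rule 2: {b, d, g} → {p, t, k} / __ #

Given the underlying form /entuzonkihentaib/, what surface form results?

Rule 1 (post-nasal voicing): /t/ is a voiceless stop immediately after the nasal /n/, so it voices to [d]. /k/ is a voiceless stop immediately after the nasal /n/, so it voices to [g]. /t/ is a voiceless stop immediately after the nasal /n/, so it voices to [d]. /entuzonkihentaib/ → enduzongihendaib.
Rule 2 (final devoicing): /b/ is a voiced stop in word-final position, so it devoices to [p]. /enduzongihendaib/ → enduzongihendaip.

enduzongihendaip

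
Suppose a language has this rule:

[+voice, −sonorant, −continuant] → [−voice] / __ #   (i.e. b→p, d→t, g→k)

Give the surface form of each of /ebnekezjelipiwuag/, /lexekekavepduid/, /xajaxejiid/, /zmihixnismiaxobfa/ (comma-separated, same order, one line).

/ebnekezjelipiwuag/: /g/ is a voiced stop in word-final position, so it devoices to [k]. → [ebnekezjelipiwuak].
/lexekekavepduid/: /d/ is a voiced stop in word-final position, so it devoices to [t]. → [lexekekavepduit].
/xajaxejiid/: /d/ is a voiced stop in word-final position, so it devoices to [t]. → [xajaxejiit].
/zmihixnismiaxobfa/: the rule's environment is not met; surfaces unchanged as [zmihixnismiaxobfa].

ebnekezjelipiwuak, lexekekavepduit, xajaxejiit, zmihixnismiaxobfa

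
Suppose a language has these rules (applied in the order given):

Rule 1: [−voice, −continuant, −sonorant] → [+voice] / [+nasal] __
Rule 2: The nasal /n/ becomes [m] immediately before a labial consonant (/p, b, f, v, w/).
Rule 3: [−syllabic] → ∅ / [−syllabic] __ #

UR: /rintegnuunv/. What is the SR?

Rule 1 (post-nasal voicing): /t/ is a voiceless stop immediately after the nasal /n/, so it voices to [d]. /rintegnuunv/ → rindegnuunv.
Rule 2 (nasal place assimilation): /n/ precedes the labial consonant /v/, so it assimilates in place to [m]. /rindegnuunv/ → rindegnuumv.
Rule 3 (final cluster simplification): /v/ is the second consonant of a word-final cluster /mv/, so it deletes. /rindegnuumv/ → rindegnuum.

rindegnuum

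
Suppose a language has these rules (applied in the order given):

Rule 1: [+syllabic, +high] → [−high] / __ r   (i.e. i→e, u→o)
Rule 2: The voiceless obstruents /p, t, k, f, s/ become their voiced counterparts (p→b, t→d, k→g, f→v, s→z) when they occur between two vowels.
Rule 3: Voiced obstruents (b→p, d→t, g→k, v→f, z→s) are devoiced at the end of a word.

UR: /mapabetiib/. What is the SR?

Rule 1 (pre-rhotic lowering): no segment meets the environment; /mapabetiib/ is unchanged.
Rule 2 (intervocalic voicing): /p/ is a voiceless obstruent between vowels /a/ and /a/, so it voices to [b]. /t/ is a voiceless obstruent between vowels /e/ and /i/, so it voices to [d]. /mapabetiib/ → mababediib.
Rule 3 (final devoicing): /b/ is a voiced obstruent in word-final position, so it devoices to [p]. /mababediib/ → mababediip.

mababediip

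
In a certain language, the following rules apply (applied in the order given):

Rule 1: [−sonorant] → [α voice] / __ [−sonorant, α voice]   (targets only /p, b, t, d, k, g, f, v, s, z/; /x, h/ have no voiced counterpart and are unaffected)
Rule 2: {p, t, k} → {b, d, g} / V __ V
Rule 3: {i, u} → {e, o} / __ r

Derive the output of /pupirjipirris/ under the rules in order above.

puberjiberris

Rule 1 (regressive voicing assimilation): no segment meets the environment; /pupirjipirris/ is unchanged.
Rule 2 (intervocalic voicing): /p/ is a voiceless stop between vowels /u/ and /i/, so it voices to [b]. /p/ is a voiceless stop between vowels /i/ and /i/, so it voices to [b]. /pupirjipirris/ → pubirjibirris.
Rule 3 (pre-rhotic lowering): /i/ is a high vowel immediately before /r/, so it lowers to [e]. /i/ is a high vowel immediately before /r/, so it lowers to [e]. /pubirjibirris/ → puberjiberris.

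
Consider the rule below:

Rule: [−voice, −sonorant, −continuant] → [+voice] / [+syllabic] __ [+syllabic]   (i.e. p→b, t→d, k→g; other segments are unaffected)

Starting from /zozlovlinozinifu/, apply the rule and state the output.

zozlovlinozinifu

No segment of /zozlovlinozinifu/ meets the structural description of the rule, so the form surfaces unchanged.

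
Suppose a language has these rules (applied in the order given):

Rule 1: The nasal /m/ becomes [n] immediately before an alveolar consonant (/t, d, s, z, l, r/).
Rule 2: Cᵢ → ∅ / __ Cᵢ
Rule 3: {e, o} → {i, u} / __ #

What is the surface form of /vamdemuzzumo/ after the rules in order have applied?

vandemuzumu

Rule 1 (nasal place assimilation): /m/ precedes the alveolar consonant /d/, so it assimilates in place to [n]. /vamdemuzzumo/ → vandemuzzumo.
Rule 2 (degemination): /zz/ is a geminate; the first /z/ deletes. /vandemuzzumo/ → vandemuzumo.
Rule 3 (final vowel raising): /o/ is a mid vowel in word-final position, so it raises to [u]. /vandemuzumo/ → vandemuzumu.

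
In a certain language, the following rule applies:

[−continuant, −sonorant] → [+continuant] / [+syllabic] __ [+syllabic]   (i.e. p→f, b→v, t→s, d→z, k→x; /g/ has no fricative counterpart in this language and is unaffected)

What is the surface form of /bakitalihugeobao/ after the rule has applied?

baxisalihugeovao

/k/ is a stop between vowels /a/ and /i/, so it spirantizes to the fricative [x].
/t/ is a stop between vowels /i/ and /a/, so it spirantizes to the fricative [s].
/b/ is a stop between vowels /o/ and /a/, so it spirantizes to the fricative [v].
The other instance of /b/ does not occur in the required environment and remains unchanged.
Surface form: [baxisalihugeovao].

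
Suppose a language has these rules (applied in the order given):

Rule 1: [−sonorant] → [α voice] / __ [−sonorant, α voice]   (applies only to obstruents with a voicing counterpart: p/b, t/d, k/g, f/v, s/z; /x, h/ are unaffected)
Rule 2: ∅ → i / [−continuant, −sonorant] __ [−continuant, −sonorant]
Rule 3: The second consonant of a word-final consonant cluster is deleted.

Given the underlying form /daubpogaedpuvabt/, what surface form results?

Rule 1 (regressive voicing assimilation): /b/ precedes the voiceless obstruent /p/, so it devoices to [p] by assimilation. /d/ precedes the voiceless obstruent /p/, so it devoices to [t] by assimilation. /b/ precedes the voiceless obstruent /t/, so it devoices to [p] by assimilation. /daubpogaedpuvabt/ → dauppogaetpuvapt.
Rule 2 (stop-cluster i-epenthesis): /p/ and /p/ form a stop–stop cluster, so [i] is inserted between them. /t/ and /p/ form a stop–stop cluster, so [i] is inserted between them. /p/ and /t/ form a stop–stop cluster, so [i] is inserted between them. /dauppogaetpuvapt/ → daupipogaetipuvapit.
Rule 3 (final cluster simplification): no segment meets the environment; /daupipogaetipuvapit/ is unchanged.

daupipogaetipuvapit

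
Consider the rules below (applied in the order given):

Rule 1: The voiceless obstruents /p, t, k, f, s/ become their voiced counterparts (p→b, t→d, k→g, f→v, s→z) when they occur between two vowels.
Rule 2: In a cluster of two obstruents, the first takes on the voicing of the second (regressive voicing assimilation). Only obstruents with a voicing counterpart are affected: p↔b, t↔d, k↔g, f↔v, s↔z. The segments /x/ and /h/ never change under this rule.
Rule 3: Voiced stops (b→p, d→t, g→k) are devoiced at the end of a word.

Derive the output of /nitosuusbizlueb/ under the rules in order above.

Rule 1 (intervocalic voicing): /t/ is a voiceless obstruent between vowels /i/ and /o/, so it voices to [d]. /s/ is a voiceless obstruent between vowels /o/ and /u/, so it voices to [z]. /nitosuusbizlueb/ → nidozuusbizlueb.
Rule 2 (regressive voicing assimilation): /s/ precedes the voiced obstruent /b/, so it voices to [z] by assimilation. /nidozuusbizlueb/ → nidozuuzbizlueb.
Rule 3 (final devoicing): /b/ is a voiced stop in word-final position, so it devoices to [p]. /nidozuuzbizlueb/ → nidozuuzbizluep.

nidozuuzbizluep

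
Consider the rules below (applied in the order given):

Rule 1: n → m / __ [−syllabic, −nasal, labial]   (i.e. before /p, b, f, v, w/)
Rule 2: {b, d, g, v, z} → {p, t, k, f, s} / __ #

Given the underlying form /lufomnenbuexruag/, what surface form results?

Rule 1 (nasal place assimilation): /n/ precedes the labial consonant /b/, so it assimilates in place to [m]. /lufomnenbuexruag/ → lufomnembuexruag.
Rule 2 (final devoicing): /g/ is a voiced obstruent in word-final position, so it devoices to [k]. /lufomnembuexruag/ → lufomnembuexruak.

lufomnembuexruak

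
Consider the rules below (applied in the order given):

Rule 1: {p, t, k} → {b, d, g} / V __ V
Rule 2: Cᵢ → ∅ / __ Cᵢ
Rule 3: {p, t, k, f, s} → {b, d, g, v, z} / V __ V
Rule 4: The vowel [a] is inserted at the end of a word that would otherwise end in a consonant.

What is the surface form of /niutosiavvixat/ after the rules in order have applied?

Rule 1 (intervocalic voicing): /t/ is a voiceless stop between vowels /u/ and /o/, so it voices to [d]. /niutosiavvixat/ → niudosiavvixat.
Rule 2 (degemination): /vv/ is a geminate; the first /v/ deletes. /niudosiavvixat/ → niudosiavixat.
Rule 3 (intervocalic voicing): /s/ is a voiceless obstruent between vowels /o/ and /i/, so it voices to [z]. /niudosiavixat/ → niudoziavixat.
Rule 4 (final a-epenthesis): the form ends in the consonant /t/, so [a] is inserted word-finally. /niudoziavixat/ → niudoziavixata.

niudoziavixata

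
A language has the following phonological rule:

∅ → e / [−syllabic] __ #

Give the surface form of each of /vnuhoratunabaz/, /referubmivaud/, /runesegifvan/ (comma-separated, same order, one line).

/vnuhoratunabaz/: the form ends in the consonant /z/, so [e] is inserted word-finally. → [vnuhoratunabaze].
/referubmivaud/: the form ends in the consonant /d/, so [e] is inserted word-finally. → [referubmivaude].
/runesegifvan/: the form ends in the consonant /n/, so [e] is inserted word-finally. → [runesegifvane].

vnuhoratunabaze, referubmivaude, runesegifvane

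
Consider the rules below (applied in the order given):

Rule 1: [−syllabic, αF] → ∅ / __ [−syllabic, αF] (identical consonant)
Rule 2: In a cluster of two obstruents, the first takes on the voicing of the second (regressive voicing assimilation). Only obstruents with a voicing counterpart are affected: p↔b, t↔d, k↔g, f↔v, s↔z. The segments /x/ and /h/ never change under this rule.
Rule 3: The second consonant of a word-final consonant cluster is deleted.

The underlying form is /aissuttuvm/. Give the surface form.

Rule 1 (degemination): /ss/ is a geminate; the first /s/ deletes. /tt/ is a geminate; the first /t/ deletes. /aissuttuvm/ → aisutuvm.
Rule 2 (regressive voicing assimilation): no segment meets the environment; /aisutuvm/ is unchanged.
Rule 3 (final cluster simplification): /m/ is the second consonant of a word-final cluster /vm/, so it deletes. /aisutuvm/ → aisutuv.

aisutuv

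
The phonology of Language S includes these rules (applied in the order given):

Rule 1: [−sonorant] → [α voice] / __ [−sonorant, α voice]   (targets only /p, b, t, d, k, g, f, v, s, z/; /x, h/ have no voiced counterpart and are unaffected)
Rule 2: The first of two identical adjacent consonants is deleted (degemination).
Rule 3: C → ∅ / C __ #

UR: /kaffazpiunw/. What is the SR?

Rule 1 (regressive voicing assimilation): /z/ precedes the voiceless obstruent /p/, so it devoices to [s] by assimilation. /kaffazpiunw/ → kaffaspiunw.
Rule 2 (degemination): /ff/ is a geminate; the first /f/ deletes. /kaffaspiunw/ → kafaspiunw.
Rule 3 (final cluster simplification): /w/ is the second consonant of a word-final cluster /nw/, so it deletes. /kafaspiunw/ → kafaspiun.

kafaspiun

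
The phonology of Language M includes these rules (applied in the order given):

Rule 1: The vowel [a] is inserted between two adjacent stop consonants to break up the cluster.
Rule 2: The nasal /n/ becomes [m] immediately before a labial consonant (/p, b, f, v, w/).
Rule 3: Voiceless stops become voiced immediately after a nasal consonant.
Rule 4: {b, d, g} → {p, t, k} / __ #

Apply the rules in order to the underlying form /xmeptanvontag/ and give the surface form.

Rule 1 (stop-cluster a-epenthesis): /p/ and /t/ form a stop–stop cluster, so [a] is inserted between them. /xmeptanvontag/ → xmepatanvontag.
Rule 2 (nasal place assimilation): /n/ precedes the labial consonant /v/, so it assimilates in place to [m]. /xmepatanvontag/ → xmepatamvontag.
Rule 3 (post-nasal voicing): /t/ is a voiceless stop immediately after the nasal /n/, so it voices to [d]. /xmepatamvontag/ → xmepatamvondag.
Rule 4 (final devoicing): /g/ is a voiced stop in word-final position, so it devoices to [k]. /xmepatamvondag/ → xmepatamvondak.

xmepatamvondak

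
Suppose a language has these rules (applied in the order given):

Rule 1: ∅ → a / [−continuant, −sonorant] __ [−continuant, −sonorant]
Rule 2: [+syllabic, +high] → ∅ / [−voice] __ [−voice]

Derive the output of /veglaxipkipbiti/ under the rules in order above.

Rule 1 (stop-cluster a-epenthesis): /p/ and /k/ form a stop–stop cluster, so [a] is inserted between them. /p/ and /b/ form a stop–stop cluster, so [a] is inserted between them. /veglaxipkipbiti/ → veglaxipakipabiti.
Rule 2 (high vowel syncope): /i/ is a high vowel flanked by voiceless consonants /x/ and /p/, so it deletes. /i/ is a high vowel flanked by voiceless consonants /k/ and /p/, so it deletes. /veglaxipakipabiti/ → veglaxpakpabiti.

veglaxpakpabiti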